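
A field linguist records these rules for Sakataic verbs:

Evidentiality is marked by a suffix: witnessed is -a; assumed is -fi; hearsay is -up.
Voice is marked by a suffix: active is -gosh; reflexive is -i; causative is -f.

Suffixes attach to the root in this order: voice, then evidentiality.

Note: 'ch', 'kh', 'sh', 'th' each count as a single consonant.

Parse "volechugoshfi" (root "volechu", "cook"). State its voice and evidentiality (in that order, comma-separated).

active, assumed

Segment: volechu-gosh-fi.
voice: -gosh → active.
evidentiality: -fi → assumed.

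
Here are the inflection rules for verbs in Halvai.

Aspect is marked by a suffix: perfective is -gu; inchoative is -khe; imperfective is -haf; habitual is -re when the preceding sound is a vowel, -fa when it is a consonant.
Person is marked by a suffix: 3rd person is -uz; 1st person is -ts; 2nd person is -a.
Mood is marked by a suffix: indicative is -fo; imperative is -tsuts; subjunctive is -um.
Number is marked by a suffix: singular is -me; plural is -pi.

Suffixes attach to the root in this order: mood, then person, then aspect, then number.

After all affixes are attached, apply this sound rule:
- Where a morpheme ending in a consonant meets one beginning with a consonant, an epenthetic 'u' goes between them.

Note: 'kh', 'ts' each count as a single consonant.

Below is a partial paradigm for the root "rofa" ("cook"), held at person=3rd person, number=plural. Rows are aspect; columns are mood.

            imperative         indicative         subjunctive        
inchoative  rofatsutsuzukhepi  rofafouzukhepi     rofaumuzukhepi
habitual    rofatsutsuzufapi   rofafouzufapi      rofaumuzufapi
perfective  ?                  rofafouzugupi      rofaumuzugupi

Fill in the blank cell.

Attach mood imperative -tsuts → rofatsuts.
Attach person 3rd person -uz → rofatsutsuz.
Attach aspect perfective -gu → rofatsutsuzgu.
Attach number plural -pi → rofatsutsuzgupi.
Apply epenthesis: rofatsutsuzgupi → rofatsutsuzugupi.

rofatsutsuzugupi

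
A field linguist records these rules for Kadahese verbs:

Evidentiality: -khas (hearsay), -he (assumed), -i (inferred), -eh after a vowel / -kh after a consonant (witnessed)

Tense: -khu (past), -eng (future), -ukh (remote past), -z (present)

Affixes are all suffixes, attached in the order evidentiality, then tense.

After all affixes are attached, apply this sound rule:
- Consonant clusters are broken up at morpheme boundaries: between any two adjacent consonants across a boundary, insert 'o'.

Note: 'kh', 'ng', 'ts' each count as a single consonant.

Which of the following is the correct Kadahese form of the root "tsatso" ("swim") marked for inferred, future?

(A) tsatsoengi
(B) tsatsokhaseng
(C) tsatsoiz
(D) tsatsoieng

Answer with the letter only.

D

Attach evidentiality inferred -i → tsatsoi.
Attach tense future -eng → tsatsoieng.
Epenthesis: no change.
So the correct form is tsatsoieng, option (D).
(A) tsatsoengi is wrong: it has the affixes in the wrong order.
(B) tsatsokhaseng is wrong: it uses hearsay instead of inferred for evidentiality.
(C) tsatsoiz is wrong: it uses present instead of future for tense.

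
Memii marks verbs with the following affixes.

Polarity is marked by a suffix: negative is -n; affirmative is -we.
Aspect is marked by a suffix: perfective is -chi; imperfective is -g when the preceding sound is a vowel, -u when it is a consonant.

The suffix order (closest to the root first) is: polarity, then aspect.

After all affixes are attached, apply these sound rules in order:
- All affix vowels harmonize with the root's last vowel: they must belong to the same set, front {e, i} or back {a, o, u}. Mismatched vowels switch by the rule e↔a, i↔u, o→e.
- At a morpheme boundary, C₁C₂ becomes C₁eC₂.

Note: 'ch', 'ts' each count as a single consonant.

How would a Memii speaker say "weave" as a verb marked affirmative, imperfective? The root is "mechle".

Attach polarity affirmative -we → mechlewe.
Attach aspect imperfective -g (after vowel 'e') → mechleweg.
Vowel harmony: no change.
Epenthesis: no change.

mechleweg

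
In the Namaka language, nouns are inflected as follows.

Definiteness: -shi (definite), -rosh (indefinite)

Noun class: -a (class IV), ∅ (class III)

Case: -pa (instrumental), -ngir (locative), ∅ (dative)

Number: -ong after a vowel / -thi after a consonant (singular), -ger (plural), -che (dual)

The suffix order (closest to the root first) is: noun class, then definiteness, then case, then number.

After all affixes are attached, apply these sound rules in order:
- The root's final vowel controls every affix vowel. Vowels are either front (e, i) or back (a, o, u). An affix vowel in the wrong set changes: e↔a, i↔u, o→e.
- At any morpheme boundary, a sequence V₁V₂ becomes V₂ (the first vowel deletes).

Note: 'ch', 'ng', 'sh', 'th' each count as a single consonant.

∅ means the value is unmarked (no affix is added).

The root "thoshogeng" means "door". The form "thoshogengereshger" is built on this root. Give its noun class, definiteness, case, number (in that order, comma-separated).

class IV, indefinite, dative, plural

Segment: thoshogeng-a-rosh-ger.
noun class: -a → class IV.
definiteness: -rosh → indefinite.
case: ∅ → dative.
number: -ger → plural.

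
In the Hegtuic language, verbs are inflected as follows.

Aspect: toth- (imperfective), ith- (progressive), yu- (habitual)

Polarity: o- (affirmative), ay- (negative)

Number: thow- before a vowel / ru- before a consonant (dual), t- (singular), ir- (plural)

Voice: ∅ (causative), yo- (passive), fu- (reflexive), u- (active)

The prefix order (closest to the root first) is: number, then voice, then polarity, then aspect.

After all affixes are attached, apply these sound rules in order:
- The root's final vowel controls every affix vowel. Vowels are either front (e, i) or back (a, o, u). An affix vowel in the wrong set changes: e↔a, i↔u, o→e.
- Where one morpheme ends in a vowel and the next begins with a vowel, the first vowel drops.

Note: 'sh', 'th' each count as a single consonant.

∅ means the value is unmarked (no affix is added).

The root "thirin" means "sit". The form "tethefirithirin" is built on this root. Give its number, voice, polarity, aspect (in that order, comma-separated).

Segment: toth-o-fu-ru-thirin.
number: thow/ru- → dual.
voice: fu- → reflexive.
polarity: o- → affirmative.
aspect: toth- → imperfective.

dual, reflexive, affirmative, imperfective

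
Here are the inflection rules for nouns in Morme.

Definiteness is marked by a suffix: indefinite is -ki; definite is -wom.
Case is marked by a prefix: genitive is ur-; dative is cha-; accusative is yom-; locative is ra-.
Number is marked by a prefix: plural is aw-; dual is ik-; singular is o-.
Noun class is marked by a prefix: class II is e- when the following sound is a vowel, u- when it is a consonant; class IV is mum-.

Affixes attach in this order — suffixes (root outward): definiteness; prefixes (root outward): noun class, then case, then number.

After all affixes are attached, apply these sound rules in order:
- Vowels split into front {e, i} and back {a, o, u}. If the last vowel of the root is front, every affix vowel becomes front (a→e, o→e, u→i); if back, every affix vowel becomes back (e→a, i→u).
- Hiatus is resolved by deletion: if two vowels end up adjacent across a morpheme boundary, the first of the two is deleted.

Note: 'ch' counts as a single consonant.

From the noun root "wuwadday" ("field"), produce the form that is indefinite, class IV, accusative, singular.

Attach noun class class IV mum- → mumwuwadday.
Attach case accusative yom- → yommumwuwadday.
Attach number singular o- → oyommumwuwadday.
Attach definiteness indefinite -ki → oyommumwuwaddayki.
Apply vowel harmony: oyommumwuwaddayki → oyommumwuwaddayku.
Vowel deletion: no change.

oyommumwuwaddayku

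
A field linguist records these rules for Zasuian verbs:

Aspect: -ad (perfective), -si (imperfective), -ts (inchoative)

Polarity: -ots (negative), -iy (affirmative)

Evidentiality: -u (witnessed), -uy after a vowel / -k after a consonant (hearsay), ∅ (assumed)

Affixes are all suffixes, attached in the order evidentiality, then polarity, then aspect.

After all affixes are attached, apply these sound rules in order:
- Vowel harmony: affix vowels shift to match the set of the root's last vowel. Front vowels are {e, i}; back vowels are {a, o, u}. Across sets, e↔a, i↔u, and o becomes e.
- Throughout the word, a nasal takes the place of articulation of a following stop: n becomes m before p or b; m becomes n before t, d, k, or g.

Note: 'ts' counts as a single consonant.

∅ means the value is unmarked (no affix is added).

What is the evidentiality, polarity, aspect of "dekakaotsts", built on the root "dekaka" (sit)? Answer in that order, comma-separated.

Segment: dekaka-ots-ts.
evidentiality: ∅ → assumed.
polarity: -ots → negative.
aspect: -ts → inchoative.

assumed, negative, inchoative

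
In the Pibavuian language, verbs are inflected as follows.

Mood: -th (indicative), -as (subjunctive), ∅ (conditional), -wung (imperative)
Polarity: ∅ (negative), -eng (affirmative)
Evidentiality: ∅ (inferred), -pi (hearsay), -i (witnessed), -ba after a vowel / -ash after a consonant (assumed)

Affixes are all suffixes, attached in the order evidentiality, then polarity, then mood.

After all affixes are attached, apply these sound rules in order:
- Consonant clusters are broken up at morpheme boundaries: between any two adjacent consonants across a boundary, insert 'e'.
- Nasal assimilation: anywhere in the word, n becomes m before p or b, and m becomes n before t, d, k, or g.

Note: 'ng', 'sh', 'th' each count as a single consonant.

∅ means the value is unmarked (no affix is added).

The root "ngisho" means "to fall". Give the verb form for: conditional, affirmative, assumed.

Attach evidentiality assumed -ba (after vowel 'o') → ngishoba.
Attach polarity affirmative -eng → ngishobaeng.
mood = conditional: zero marking, form stays ngishobaeng.
Epenthesis: no change.
Nasal assimilation: no change.

ngishobaeng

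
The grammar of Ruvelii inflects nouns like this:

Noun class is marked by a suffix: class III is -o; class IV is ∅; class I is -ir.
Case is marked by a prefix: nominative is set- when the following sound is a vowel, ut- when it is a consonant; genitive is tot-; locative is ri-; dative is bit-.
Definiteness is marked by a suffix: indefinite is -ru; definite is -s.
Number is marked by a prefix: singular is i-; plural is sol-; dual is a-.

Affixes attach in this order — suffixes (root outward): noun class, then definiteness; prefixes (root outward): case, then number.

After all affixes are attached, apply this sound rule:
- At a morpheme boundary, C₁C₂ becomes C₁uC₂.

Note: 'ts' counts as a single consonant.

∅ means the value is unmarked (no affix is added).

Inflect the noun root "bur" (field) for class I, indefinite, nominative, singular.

iutuburiruru

Attach noun class class I -ir → burir.
Attach case nominative ut- (before consonant 'b') → utburir.
Attach number singular i- → iutburir.
Attach definiteness indefinite -ru → iutburirru.
Apply epenthesis: iutburirru → iutuburiruru.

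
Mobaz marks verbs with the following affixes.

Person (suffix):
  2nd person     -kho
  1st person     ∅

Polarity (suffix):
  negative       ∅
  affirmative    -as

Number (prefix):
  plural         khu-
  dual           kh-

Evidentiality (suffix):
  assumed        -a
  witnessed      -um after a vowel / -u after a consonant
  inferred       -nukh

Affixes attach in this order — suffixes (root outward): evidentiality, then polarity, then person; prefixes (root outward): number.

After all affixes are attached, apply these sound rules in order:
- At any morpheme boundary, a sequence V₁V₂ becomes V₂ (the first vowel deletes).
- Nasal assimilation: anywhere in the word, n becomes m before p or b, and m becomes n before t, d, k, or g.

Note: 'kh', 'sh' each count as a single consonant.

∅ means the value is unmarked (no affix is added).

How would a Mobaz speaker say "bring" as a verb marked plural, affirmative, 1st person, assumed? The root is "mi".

khumas

Attach evidentiality assumed -a → mia.
Attach number plural khu- → khumia.
Attach polarity affirmative -as → khumiaas.
person = 1st person: zero marking, form stays khumiaas.
Apply vowel deletion: khumiaas → khumas.
Nasal assimilation: no change.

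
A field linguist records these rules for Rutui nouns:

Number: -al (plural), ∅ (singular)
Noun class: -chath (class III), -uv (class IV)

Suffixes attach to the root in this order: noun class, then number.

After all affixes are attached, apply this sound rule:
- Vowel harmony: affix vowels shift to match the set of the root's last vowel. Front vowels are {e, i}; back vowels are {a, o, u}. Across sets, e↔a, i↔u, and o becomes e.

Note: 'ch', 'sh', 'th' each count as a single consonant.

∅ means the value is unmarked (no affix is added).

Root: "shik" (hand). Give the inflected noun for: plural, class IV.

shikivel

Attach noun class class IV -uv → shikuv.
Attach number plural -al → shikuval.
Apply vowel harmony: shikuval → shikivel.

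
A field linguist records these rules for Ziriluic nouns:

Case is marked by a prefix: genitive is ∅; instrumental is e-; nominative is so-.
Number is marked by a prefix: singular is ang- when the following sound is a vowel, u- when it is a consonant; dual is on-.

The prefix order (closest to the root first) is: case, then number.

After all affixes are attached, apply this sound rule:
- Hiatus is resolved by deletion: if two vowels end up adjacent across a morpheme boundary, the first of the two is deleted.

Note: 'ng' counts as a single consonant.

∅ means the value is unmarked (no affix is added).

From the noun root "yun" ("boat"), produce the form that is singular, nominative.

Attach case nominative so- → soyun.
Attach number singular u- (before consonant 's') → usoyun.
Vowel deletion: no change.

usoyun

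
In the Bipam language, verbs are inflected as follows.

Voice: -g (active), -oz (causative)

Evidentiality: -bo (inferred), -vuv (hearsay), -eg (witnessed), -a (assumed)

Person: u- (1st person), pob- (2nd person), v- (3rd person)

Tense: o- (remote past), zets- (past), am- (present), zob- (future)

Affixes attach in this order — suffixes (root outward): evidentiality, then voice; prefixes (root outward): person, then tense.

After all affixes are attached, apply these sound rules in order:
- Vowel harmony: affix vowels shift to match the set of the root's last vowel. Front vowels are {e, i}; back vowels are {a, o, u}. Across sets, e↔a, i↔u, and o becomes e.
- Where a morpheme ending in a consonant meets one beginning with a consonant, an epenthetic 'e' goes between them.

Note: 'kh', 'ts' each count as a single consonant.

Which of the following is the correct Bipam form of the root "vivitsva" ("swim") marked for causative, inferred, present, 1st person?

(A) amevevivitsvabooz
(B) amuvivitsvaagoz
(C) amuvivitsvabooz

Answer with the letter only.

C

Attach evidentiality inferred -bo → vivitsvabo.
Attach voice causative -oz → vivitsvabooz.
Attach person 1st person u- → uvivitsvabooz.
Attach tense present am- → amuvivitsvabooz.
Vowel harmony: no change.
Epenthesis: no change.
So the correct form is amuvivitsvabooz, option (C).
(A) amevevivitsvabooz is wrong: it uses 3rd person instead of 1st person for person.
(B) amuvivitsvaagoz is wrong: it uses witnessed instead of inferred for evidentiality.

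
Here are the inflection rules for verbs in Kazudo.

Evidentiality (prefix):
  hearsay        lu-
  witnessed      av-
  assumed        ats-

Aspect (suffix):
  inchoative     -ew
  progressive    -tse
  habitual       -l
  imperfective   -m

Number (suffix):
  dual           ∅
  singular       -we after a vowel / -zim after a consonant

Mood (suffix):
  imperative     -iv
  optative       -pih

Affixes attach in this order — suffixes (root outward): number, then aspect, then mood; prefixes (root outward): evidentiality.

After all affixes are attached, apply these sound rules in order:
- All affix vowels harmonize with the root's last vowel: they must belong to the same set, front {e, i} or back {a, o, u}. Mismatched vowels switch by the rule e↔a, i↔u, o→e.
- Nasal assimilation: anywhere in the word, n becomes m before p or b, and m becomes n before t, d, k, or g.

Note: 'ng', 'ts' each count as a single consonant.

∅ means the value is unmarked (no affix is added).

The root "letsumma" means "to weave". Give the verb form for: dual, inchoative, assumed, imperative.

atsletsummaawuv

number = dual: zero marking, form stays letsumma.
Attach aspect inchoative -ew → letsummaew.
Attach mood imperative -iv → letsummaewiv.
Attach evidentiality assumed ats- → atsletsummaewiv.
Apply vowel harmony: atsletsummaewiv → atsletsummaawuv.
Nasal assimilation: no change.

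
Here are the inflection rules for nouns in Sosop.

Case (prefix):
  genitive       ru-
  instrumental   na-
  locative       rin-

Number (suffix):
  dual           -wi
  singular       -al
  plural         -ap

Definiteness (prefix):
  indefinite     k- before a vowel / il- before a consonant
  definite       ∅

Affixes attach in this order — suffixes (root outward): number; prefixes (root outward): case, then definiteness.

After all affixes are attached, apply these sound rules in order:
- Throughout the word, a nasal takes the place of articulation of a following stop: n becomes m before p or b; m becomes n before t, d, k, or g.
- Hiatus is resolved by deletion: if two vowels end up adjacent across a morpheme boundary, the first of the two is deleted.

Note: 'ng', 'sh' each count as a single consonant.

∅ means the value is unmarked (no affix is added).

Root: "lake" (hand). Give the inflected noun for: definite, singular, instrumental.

nalakal

Attach case instrumental na- → nalake.
Attach number singular -al → nalakeal.
definiteness = definite: zero marking, form stays nalakeal.
Nasal assimilation: no change.
Apply vowel deletion: nalakeal → nalakal.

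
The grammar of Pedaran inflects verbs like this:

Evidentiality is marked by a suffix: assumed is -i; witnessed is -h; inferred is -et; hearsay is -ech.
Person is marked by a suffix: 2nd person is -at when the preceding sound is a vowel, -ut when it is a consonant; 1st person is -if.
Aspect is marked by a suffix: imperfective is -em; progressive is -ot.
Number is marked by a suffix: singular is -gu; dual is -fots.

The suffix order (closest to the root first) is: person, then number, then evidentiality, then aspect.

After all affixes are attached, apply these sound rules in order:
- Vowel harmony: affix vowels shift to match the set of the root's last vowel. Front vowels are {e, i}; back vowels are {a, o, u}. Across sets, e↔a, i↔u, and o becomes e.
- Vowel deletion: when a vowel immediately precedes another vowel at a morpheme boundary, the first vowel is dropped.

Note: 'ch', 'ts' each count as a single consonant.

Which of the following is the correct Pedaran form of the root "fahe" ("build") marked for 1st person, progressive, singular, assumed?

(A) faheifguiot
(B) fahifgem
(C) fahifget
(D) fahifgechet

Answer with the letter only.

C

Attach person 1st person -if → faheif.
Attach number singular -gu → faheifgu.
Attach evidentiality assumed -i → faheifgui.
Attach aspect progressive -ot → faheifguiot.
Apply vowel harmony: faheifguiot → faheifgiiet.
Apply vowel deletion: faheifgiiet → fahifget.
So the correct form is fahifget, option (C).
(A) faheifguiot is wrong: it fails to apply the sound rule(s).
(B) fahifgem is wrong: it uses imperfective instead of progressive for aspect.
(D) fahifgechet is wrong: it uses hearsay instead of assumed for evidentiality.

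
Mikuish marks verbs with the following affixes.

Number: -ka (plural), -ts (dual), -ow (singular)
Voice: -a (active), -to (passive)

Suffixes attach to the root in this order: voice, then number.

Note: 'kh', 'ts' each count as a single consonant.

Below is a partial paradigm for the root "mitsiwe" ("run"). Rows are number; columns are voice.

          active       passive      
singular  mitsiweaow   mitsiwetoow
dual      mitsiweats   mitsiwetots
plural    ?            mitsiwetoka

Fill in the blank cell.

Attach voice active -a → mitsiwea.
Attach number plural -ka → mitsiweaka.

mitsiweaka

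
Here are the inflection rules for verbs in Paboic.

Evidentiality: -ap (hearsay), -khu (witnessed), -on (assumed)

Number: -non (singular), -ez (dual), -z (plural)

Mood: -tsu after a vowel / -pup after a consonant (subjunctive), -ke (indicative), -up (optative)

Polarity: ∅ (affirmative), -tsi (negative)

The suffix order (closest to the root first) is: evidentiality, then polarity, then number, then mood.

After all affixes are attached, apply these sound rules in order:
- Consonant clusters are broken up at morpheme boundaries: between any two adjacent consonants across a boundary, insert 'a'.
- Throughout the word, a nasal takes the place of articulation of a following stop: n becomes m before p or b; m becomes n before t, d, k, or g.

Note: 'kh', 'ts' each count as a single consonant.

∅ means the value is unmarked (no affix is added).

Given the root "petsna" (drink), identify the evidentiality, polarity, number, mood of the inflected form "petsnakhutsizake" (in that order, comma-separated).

Segment: petsna-khu-tsi-z-ke.
evidentiality: -khu → witnessed.
polarity: -tsi → negative.
number: -z → plural.
mood: -ke → indicative.

witnessed, negative, plural, indicative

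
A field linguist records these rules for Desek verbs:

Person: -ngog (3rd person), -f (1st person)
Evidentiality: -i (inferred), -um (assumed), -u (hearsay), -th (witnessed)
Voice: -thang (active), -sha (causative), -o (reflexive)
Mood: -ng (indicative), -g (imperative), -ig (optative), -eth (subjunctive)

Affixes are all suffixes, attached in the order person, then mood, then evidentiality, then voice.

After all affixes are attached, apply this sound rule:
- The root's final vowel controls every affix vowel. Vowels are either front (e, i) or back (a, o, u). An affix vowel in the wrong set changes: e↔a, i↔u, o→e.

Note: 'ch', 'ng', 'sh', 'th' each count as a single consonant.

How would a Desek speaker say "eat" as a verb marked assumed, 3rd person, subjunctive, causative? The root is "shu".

shungogathumsha

Attach person 3rd person -ngog → shungog.
Attach mood subjunctive -eth → shungogeth.
Attach evidentiality assumed -um → shungogethum.
Attach voice causative -sha → shungogethumsha.
Apply vowel harmony: shungogethumsha → shungogathumsha.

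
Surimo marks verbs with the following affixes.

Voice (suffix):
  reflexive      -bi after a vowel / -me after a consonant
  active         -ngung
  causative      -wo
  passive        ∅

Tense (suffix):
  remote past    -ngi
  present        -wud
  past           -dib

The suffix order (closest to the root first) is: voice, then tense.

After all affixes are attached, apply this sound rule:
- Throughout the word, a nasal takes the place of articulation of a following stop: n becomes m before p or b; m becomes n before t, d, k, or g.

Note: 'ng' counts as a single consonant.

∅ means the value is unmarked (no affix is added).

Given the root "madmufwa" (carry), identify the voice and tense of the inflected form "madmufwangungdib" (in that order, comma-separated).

Segment: madmufwa-ngung-dib.
voice: -ngung → active.
tense: -dib → past.

active, past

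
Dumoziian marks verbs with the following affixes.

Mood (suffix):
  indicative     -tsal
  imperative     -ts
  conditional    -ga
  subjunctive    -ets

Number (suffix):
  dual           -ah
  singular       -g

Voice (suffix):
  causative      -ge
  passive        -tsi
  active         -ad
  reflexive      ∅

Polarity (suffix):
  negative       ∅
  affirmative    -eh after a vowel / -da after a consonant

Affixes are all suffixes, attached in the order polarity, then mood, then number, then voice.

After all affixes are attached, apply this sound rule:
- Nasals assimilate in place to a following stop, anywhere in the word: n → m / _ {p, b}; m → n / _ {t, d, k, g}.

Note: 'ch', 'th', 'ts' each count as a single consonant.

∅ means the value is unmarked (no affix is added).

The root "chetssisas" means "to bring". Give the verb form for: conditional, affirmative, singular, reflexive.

chetssisasdagag

Attach polarity affirmative -da (after consonant 's') → chetssisasda.
Attach mood conditional -ga → chetssisasdaga.
Attach number singular -g → chetssisasdagag.
voice = reflexive: zero marking, form stays chetssisasdagag.
Nasal assimilation: no change.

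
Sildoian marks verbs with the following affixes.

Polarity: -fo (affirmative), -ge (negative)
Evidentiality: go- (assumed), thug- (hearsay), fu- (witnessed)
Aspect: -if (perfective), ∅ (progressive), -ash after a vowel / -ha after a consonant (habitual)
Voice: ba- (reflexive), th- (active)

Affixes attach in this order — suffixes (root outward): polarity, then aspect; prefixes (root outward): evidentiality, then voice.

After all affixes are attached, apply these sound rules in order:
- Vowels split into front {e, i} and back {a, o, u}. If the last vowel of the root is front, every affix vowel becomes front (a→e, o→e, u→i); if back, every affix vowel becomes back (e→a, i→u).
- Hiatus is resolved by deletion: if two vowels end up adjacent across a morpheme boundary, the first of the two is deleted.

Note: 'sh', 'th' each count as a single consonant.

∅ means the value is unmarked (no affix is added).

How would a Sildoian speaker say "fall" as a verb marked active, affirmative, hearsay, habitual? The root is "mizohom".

ththugmizohomfash

Attach evidentiality hearsay thug- → thugmizohom.
Attach polarity affirmative -fo → thugmizohomfo.
Attach voice active th- → ththugmizohomfo.
Attach aspect habitual -ash (after vowel 'o') → ththugmizohomfoash.
Vowel harmony: no change.
Apply vowel deletion: ththugmizohomfoash → ththugmizohomfash.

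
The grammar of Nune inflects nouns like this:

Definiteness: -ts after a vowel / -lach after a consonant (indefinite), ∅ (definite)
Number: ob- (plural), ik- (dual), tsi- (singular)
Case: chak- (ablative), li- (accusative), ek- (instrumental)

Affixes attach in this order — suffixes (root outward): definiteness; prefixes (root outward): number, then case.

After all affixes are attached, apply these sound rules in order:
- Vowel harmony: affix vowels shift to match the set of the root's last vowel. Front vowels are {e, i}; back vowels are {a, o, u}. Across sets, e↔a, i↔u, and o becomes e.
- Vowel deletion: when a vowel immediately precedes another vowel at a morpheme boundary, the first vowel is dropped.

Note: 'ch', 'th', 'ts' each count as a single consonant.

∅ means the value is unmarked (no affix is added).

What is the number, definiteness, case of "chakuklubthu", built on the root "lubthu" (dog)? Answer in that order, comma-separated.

Segment: chak-ik-lubthu.
number: ik- → dual.
definiteness: ∅ → definite.
case: chak- → ablative.

dual, definite, ablative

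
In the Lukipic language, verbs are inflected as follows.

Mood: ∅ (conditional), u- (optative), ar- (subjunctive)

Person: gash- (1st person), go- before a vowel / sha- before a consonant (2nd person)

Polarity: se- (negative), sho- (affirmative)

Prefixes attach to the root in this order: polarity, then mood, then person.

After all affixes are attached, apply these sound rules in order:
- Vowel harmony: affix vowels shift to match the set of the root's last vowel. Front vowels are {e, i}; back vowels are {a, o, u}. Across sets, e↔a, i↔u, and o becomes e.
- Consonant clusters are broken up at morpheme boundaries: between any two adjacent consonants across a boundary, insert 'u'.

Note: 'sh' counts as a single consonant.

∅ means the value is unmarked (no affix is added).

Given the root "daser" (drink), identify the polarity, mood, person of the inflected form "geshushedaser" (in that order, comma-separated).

Segment: gash-sho-daser.
polarity: sho- → affirmative.
mood: ∅ → conditional.
person: gash- → 1st person.

affirmative, conditional, 1st person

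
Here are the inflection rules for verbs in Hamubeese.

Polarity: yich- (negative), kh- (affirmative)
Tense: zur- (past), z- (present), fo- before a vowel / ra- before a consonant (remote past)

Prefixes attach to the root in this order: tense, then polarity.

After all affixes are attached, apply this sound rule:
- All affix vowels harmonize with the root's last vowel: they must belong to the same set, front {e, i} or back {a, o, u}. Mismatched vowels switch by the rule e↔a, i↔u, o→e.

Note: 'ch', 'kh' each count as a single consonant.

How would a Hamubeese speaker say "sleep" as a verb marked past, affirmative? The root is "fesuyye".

khzirfesuyye

Attach tense past zur- → zurfesuyye.
Attach polarity affirmative kh- → khzurfesuyye.
Apply vowel harmony: khzurfesuyye → khzirfesuyye.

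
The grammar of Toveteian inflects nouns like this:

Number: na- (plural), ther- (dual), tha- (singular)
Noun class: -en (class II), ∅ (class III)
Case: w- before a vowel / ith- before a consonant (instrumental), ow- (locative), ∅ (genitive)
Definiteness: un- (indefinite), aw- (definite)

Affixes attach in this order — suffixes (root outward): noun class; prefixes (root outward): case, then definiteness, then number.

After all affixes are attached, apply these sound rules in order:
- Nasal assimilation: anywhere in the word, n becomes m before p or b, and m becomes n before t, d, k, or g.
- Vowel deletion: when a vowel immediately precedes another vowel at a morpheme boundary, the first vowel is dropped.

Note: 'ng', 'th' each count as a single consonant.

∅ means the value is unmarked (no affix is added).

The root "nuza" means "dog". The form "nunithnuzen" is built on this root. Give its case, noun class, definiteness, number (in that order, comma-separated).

instrumental, class II, indefinite, plural

Segment: na-un-ith-nuza-en.
case: w/ith- → instrumental.
noun class: -en → class II.
definiteness: un- → indefinite.
number: na- → plural.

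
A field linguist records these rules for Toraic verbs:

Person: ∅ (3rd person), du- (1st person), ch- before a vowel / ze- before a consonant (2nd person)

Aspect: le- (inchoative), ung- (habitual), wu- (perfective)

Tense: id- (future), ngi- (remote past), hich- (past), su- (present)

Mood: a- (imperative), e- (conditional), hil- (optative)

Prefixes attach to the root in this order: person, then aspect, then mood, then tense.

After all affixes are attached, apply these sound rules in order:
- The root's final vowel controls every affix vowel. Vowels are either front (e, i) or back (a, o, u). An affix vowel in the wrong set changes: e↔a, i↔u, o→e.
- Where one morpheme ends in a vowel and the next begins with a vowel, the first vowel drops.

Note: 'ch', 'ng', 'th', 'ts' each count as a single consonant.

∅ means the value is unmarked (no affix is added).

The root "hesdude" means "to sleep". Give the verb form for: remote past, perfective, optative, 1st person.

Attach person 1st person du- → duhesdude.
Attach aspect perfective wu- → wuduhesdude.
Attach mood optative hil- → hilwuduhesdude.
Attach tense remote past ngi- → ngihilwuduhesdude.
Apply vowel harmony: ngihilwuduhesdude → ngihilwidihesdude.
Vowel deletion: no change.

ngihilwidihesdude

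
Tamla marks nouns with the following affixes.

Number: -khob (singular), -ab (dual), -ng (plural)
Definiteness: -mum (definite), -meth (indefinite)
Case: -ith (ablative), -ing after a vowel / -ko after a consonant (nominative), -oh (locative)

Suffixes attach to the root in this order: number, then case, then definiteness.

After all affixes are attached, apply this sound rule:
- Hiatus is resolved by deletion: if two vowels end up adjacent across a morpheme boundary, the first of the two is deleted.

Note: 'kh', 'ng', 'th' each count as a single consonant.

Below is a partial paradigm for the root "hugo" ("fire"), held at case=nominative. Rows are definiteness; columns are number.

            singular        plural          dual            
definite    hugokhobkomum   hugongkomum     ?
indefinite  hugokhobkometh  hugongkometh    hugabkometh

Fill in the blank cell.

hugabkomum

Attach number dual -ab → hugoab.
Attach case nominative -ko (after consonant 'b') → hugoabko.
Attach definiteness definite -mum → hugoabkomum.
Apply vowel deletion: hugoabkomum → hugabkomum.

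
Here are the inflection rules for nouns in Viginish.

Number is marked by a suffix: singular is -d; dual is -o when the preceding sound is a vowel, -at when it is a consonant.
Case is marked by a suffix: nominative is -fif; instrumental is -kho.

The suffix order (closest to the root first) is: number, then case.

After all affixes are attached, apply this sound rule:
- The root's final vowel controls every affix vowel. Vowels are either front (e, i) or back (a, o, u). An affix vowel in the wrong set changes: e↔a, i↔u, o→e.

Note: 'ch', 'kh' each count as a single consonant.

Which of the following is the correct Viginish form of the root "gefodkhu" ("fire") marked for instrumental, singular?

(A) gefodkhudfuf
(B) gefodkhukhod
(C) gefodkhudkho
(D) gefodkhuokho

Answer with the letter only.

C

Attach number singular -d → gefodkhud.
Attach case instrumental -kho → gefodkhudkho.
Vowel harmony: no change.
So the correct form is gefodkhudkho, option (C).
(A) gefodkhudfuf is wrong: it uses nominative instead of instrumental for case.
(B) gefodkhukhod is wrong: it has the affixes in the wrong order.
(D) gefodkhuokho is wrong: it uses dual instead of singular for number.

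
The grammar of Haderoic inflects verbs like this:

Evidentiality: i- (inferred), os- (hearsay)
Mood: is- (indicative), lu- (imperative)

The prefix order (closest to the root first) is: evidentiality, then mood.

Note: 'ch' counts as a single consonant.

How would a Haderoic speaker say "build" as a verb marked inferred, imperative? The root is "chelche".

luichelche

Attach evidentiality inferred i- → ichelche.
Attach mood imperative lu- → luichelche.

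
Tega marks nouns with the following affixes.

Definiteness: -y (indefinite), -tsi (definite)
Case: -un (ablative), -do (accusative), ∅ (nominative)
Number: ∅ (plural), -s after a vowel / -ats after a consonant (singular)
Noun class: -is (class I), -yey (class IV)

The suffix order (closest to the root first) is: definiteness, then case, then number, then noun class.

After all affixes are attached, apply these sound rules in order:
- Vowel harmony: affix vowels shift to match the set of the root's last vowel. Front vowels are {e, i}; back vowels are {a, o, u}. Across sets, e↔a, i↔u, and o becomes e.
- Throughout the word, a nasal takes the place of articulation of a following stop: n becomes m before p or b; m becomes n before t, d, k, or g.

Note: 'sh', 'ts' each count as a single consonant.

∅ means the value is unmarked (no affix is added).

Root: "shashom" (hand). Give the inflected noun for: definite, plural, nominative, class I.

Attach definiteness definite -tsi → shashomtsi.
case = nominative: zero marking, form stays shashomtsi.
number = plural: zero marking, form stays shashomtsi.
Attach noun class class I -is → shashomtsiis.
Apply vowel harmony: shashomtsiis → shashomtsuus.
Nasal assimilation: no change.

shashomtsuus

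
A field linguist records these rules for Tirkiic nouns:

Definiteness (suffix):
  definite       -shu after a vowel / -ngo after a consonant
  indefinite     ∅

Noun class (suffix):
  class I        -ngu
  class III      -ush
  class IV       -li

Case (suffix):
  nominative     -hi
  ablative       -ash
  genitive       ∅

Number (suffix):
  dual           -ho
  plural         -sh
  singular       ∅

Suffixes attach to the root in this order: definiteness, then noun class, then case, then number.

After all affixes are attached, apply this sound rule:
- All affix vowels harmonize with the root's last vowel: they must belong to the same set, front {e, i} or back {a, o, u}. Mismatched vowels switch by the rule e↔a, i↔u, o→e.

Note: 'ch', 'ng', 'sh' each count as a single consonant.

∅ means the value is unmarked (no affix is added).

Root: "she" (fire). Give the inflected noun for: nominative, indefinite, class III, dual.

sheishhihe

definiteness = indefinite: zero marking, form stays she.
Attach noun class class III -ush → sheush.
Attach case nominative -hi → sheushhi.
Attach number dual -ho → sheushhiho.
Apply vowel harmony: sheushhiho → sheishhihe.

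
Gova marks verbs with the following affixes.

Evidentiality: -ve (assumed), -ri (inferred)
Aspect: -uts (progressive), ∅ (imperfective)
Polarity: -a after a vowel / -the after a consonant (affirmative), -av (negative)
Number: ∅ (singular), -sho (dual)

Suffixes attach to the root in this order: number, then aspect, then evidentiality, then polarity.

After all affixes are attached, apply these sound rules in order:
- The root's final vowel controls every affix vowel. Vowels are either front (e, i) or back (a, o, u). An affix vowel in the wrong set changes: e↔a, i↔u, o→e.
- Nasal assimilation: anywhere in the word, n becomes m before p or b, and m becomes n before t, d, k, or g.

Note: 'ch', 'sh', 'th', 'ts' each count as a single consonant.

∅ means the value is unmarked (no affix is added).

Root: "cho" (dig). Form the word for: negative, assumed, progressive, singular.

number = singular: zero marking, form stays cho.
Attach aspect progressive -uts → chouts.
Attach evidentiality assumed -ve → choutsve.
Attach polarity negative -av → choutsveav.
Apply vowel harmony: choutsveav → choutsvaav.
Nasal assimilation: no change.

choutsvaav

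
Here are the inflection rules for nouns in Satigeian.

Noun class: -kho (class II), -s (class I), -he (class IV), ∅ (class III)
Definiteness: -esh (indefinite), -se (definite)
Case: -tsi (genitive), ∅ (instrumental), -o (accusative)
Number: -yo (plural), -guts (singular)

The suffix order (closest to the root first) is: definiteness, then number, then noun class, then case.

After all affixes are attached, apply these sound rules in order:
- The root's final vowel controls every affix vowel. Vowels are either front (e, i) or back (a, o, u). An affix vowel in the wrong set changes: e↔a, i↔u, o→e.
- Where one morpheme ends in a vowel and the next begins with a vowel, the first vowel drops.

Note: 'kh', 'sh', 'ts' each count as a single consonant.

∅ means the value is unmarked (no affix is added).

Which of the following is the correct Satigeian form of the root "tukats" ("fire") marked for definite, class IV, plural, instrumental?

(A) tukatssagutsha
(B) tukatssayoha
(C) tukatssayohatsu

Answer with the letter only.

B

Attach definiteness definite -se → tukatsse.
Attach number plural -yo → tukatsseyo.
Attach noun class class IV -he → tukatsseyohe.
case = instrumental: zero marking, form stays tukatsseyohe.
Apply vowel harmony: tukatsseyohe → tukatssayoha.
Vowel deletion: no change.
So the correct form is tukatssayoha, option (B).
(A) tukatssagutsha is wrong: it uses singular instead of plural for number.
(C) tukatssayohatsu is wrong: it uses genitive instead of instrumental for case.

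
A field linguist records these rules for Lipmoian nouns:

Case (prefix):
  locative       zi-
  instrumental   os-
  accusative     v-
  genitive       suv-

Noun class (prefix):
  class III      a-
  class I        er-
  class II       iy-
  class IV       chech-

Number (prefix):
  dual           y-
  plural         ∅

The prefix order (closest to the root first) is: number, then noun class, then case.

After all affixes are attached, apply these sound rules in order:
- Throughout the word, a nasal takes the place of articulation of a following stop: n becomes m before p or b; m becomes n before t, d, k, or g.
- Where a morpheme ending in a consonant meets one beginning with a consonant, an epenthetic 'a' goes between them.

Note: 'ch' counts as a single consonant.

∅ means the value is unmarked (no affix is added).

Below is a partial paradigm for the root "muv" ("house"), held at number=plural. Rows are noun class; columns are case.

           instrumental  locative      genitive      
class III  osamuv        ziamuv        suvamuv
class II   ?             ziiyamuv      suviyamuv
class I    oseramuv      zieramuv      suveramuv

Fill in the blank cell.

number = plural: zero marking, form stays muv.
Attach noun class class II iy- → iymuv.
Attach case instrumental os- → osiymuv.
Nasal assimilation: no change.
Apply epenthesis: osiymuv → osiyamuv.

osiyamuv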